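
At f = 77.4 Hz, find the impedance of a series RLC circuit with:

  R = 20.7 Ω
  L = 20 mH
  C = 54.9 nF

Step 1 — Angular frequency: ω = 2π·f = 2π·77.4 = 486.3 rad/s.
Step 2 — Component impedances:
  R: Z = R = 20.7 Ω
  L: Z = jωL = j·486.3·0.02 = 0 + j9.726 Ω
  C: Z = 1/(jωC) = -j/(ω·C) = 0 - j3.745e+04 Ω
Step 3 — Series combination: Z_total = R + L + C = 20.7 - j3.745e+04 Ω = 3.745e+04∠-90.0° Ω.

Z = 20.7 - j3.745e+04 Ω = 3.745e+04∠-90.0° Ω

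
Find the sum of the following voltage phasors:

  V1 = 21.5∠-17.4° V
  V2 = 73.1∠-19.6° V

Step 1 — Convert each phasor to rectangular form:
  V1 = 21.5·(cos(-17.4°) + j·sin(-17.4°)) = 20.52 - j6.429 V
  V2 = 73.1·(cos(-19.6°) + j·sin(-19.6°)) = 68.86 - j24.52 V
Step 2 — Sum components: V_total = 89.38 - j30.95 V.
Step 3 — Convert to polar: |V_total| = 94.59 V, ∠V_total = -19.1°.

V_total = 94.59∠-19.1° V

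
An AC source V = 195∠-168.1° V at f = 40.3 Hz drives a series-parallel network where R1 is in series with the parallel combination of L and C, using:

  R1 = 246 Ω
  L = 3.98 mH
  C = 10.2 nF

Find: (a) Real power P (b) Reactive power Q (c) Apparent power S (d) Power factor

Step 1 — Angular frequency: ω = 2π·f = 2π·40.3 = 253.2 rad/s.
Step 2 — Component impedances:
  R1: Z = R = 246 Ω
  L: Z = jωL = j·253.2·0.00398 = 0 + j1.008 Ω
  C: Z = 1/(jωC) = -j/(ω·C) = 0 - j3.872e+05 Ω
Step 3 — Parallel branch: L || C = 1/(1/L + 1/C) = 0 + j1.008 Ω.
Step 4 — Series with R1: Z_total = R1 + (L || C) = 246 + j1.008 Ω = 246∠0.2° Ω.
Step 5 — Source phasor: V = 195∠-168.1° V = -190.8 - j40.21 V.
Step 6 — Current: I = V / Z = -0.7763 - j0.1603 A = 0.7927∠-168.3° A.
Step 7 — Complex power: S = V·I* = 154.6 + j0.6332 VA.
Step 8 — Real power: P = Re(S) = 154.6 W.
Step 9 — Reactive power: Q = Im(S) = 0.6332 VAR.
Step 10 — Apparent power: |S| = 154.6 VA.
Step 11 — Power factor: PF = P/|S| = 1 (lagging).

(a) P = 154.6 W  (b) Q = 0.6332 VAR  (c) S = 154.6 VA  (d) PF = 1 (lagging)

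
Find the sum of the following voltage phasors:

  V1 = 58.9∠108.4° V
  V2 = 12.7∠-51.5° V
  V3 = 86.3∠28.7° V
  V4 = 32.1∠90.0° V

Step 1 — Convert each phasor to rectangular form:
  V1 = 58.9·(cos(108.4°) + j·sin(108.4°)) = -18.59 + j55.89 V
  V2 = 12.7·(cos(-51.5°) + j·sin(-51.5°)) = 7.906 - j9.939 V
  V3 = 86.3·(cos(28.7°) + j·sin(28.7°)) = 75.7 + j41.44 V
  V4 = 32.1·(cos(90.0°) + j·sin(90.0°)) = 0 + j32.1 V
Step 2 — Sum components: V_total = 65.01 + j119.5 V.
Step 3 — Convert to polar: |V_total| = 136 V, ∠V_total = 61.5°.

V_total = 136∠61.5° V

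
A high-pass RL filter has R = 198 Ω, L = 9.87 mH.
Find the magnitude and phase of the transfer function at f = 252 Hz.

Step 1 — Angular frequency: ω = 2π·252 = 1583 rad/s.
Step 2 — Transfer function: H(jω) = jωL/(R + jωL).
Step 3 — Numerator jωL = j·15.63; denominator R + jωL = 198 + j15.63.
Step 4 — H = 0.006191 + j0.07844.
Step 5 — Magnitude: |H| = 0.07868 (-22.1 dB); phase: φ = 85.5°.

|H| = 0.07868 (-22.1 dB), φ = 85.5°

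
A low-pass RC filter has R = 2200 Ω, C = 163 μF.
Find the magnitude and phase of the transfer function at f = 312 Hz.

Step 1 — Angular frequency: ω = 2π·312 = 1960 rad/s.
Step 2 — Transfer function: H(jω) = 1/(1 + jωRC).
Step 3 — Denominator: 1 + jωRC = 1 + j·1960·2200·0.000163 = 1 + j703.
Step 4 — H = 2.024e-06 - j0.001423.
Step 5 — Magnitude: |H| = 0.001423 (-56.9 dB); phase: φ = -89.9°.

|H| = 0.001423 (-56.9 dB), φ = -89.9°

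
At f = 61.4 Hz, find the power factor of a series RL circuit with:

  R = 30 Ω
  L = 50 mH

Step 1 — Angular frequency: ω = 2π·f = 2π·61.4 = 385.8 rad/s.
Step 2 — Component impedances:
  R: Z = R = 30 Ω
  L: Z = jωL = j·385.8·0.05 = 0 + j19.29 Ω
Step 3 — Series combination: Z_total = R + L = 30 + j19.29 Ω = 35.67∠32.7° Ω.
Step 4 — Power factor: PF = cos(φ) = Re(Z)/|Z| = 30/35.666 = 0.8411.
Step 5 — Type: Im(Z) = 19.29 ⇒ lagging (phase φ = 32.7°).

PF = 0.8411 (lagging, φ = 32.7°)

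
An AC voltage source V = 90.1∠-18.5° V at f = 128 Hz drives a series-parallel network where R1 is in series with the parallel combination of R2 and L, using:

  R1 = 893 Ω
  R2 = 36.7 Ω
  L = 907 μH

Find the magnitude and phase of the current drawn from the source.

Step 1 — Angular frequency: ω = 2π·f = 2π·128 = 804.2 rad/s.
Step 2 — Component impedances:
  R1: Z = R = 893 Ω
  R2: Z = R = 36.7 Ω
  L: Z = jωL = j·804.2·0.000907 = 0 + j0.7295 Ω
Step 3 — Parallel branch: R2 || L = 1/(1/R2 + 1/L) = 0.01449 + j0.7292 Ω.
Step 4 — Series with R1: Z_total = R1 + (R2 || L) = 893 + j0.7292 Ω = 893∠0.0° Ω.
Step 5 — Source phasor: V = 90.1∠-18.5° V = 85.44 - j28.59 V.
Step 6 — Ohm's law: I = V / Z_total = (85.44 - j28.59) / (893 + j0.7292) = 0.09565 - j0.03209 A.
Step 7 — Convert to polar: |I| = 0.1009 A, ∠I = -18.5°.

I = 0.1009∠-18.5° A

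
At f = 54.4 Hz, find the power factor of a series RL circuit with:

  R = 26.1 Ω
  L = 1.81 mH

Step 1 — Angular frequency: ω = 2π·f = 2π·54.4 = 341.8 rad/s.
Step 2 — Component impedances:
  R: Z = R = 26.1 Ω
  L: Z = jωL = j·341.8·0.00181 = 0 + j0.6187 Ω
Step 3 — Series combination: Z_total = R + L = 26.1 + j0.6187 Ω = 26.11∠1.4° Ω.
Step 4 — Power factor: PF = cos(φ) = Re(Z)/|Z| = 26.1/26.107 = 0.9997.
Step 5 — Type: Im(Z) = 0.6187 ⇒ lagging (phase φ = 1.4°).

PF = 0.9997 (lagging, φ = 1.4°)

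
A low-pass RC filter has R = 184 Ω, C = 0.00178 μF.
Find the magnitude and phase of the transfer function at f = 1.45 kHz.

Step 1 — Angular frequency: ω = 2π·1450 = 9111 rad/s.
Step 2 — Transfer function: H(jω) = 1/(1 + jωRC).
Step 3 — Denominator: 1 + jωRC = 1 + j·9111·184·1.78e-09 = 1 + j0.002984.
Step 4 — H = 1 - j0.002984.
Step 5 — Magnitude: |H| = 1 (-0.0 dB); phase: φ = -0.2°.

|H| = 1 (-0.0 dB), φ = -0.2°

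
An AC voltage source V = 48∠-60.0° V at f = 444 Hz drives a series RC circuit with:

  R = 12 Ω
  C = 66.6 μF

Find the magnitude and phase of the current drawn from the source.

Step 1 — Angular frequency: ω = 2π·f = 2π·444 = 2790 rad/s.
Step 2 — Component impedances:
  R: Z = R = 12 Ω
  C: Z = 1/(jωC) = -j/(ω·C) = 0 - j5.382 Ω
Step 3 — Series combination: Z_total = R + C = 12 - j5.382 Ω = 13.15∠-24.2° Ω.
Step 4 — Source phasor: V = 48∠-60.0° V = 24 - j41.57 V.
Step 5 — Ohm's law: I = V / Z_total = (24 - j41.57) / (12 - j5.382) = 2.959 - j2.137 A.
Step 6 — Convert to polar: |I| = 3.65 A, ∠I = -35.8°.

I = 3.65∠-35.8° A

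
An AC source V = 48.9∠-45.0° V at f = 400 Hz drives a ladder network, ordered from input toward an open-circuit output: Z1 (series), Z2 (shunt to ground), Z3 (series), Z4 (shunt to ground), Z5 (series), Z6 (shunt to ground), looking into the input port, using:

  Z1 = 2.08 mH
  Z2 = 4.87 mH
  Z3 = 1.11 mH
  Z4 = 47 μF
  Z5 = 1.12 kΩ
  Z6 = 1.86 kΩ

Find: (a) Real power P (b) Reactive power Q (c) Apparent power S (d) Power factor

Step 1 — Angular frequency: ω = 2π·f = 2π·400 = 2513 rad/s.
Step 2 — Component impedances:
  Z1: Z = jωL = j·2513·0.00208 = 0 + j5.228 Ω
  Z2: Z = jωL = j·2513·0.00487 = 0 + j12.24 Ω
  Z3: Z = jωL = j·2513·0.00111 = 0 + j2.79 Ω
  Z4: Z = 1/(jωC) = -j/(ω·C) = 0 - j8.466 Ω
  Z5: Z = R = 1120 Ω
  Z6: Z = R = 1860 Ω
Step 3 — Ladder network (open output): work backward from the far end, alternating series and parallel combinations. Z_in = 0.08362 - j5.356 Ω = 5.357∠-89.1° Ω.
Step 4 — Source phasor: V = 48.9∠-45.0° V = 34.58 - j34.58 V.
Step 5 — Current: I = V / Z = 6.555 + j6.353 A = 9.129∠44.1° A.
Step 6 — Complex power: S = V·I* = 6.969 - j446.3 VA.
Step 7 — Real power: P = Re(S) = 6.969 W.
Step 8 — Reactive power: Q = Im(S) = -446.3 VAR.
Step 9 — Apparent power: |S| = 446.4 VA.
Step 10 — Power factor: PF = P/|S| = 0.01561 (leading).

(a) P = 6.969 W  (b) Q = -446.3 VAR  (c) S = 446.4 VA  (d) PF = 0.01561 (leading)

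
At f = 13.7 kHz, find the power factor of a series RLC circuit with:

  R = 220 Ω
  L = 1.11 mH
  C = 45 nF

Step 1 — Angular frequency: ω = 2π·f = 2π·1.37e+04 = 8.608e+04 rad/s.
Step 2 — Component impedances:
  R: Z = R = 220 Ω
  L: Z = jωL = j·8.608e+04·0.00111 = 0 + j95.55 Ω
  C: Z = 1/(jωC) = -j/(ω·C) = 0 - j258.2 Ω
Step 3 — Series combination: Z_total = R + L + C = 220 - j162.6 Ω = 273.6∠-36.5° Ω.
Step 4 — Power factor: PF = cos(φ) = Re(Z)/|Z| = 220/273.57 = 0.8042.
Step 5 — Type: Im(Z) = -162.6 ⇒ leading (phase φ = -36.5°).

PF = 0.8042 (leading, φ = -36.5°)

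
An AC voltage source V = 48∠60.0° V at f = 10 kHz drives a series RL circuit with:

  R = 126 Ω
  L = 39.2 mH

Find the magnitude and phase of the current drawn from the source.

Step 1 — Angular frequency: ω = 2π·f = 2π·1e+04 = 6.283e+04 rad/s.
Step 2 — Component impedances:
  R: Z = R = 126 Ω
  L: Z = jωL = j·6.283e+04·0.0392 = 0 + j2463 Ω
Step 3 — Series combination: Z_total = R + L = 126 + j2463 Ω = 2466∠87.1° Ω.
Step 4 — Source phasor: V = 48∠60.0° V = 24 + j41.57 V.
Step 5 — Ohm's law: I = V / Z_total = (24 + j41.57) / (126 + j2463) = 0.01733 - j0.008858 A.
Step 6 — Convert to polar: |I| = 0.01946 A, ∠I = -27.1°.

I = 0.01946∠-27.1° A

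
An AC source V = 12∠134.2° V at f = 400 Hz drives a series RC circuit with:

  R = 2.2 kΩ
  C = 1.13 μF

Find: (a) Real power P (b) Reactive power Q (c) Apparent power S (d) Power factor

Step 1 — Angular frequency: ω = 2π·f = 2π·400 = 2513 rad/s.
Step 2 — Component impedances:
  R: Z = R = 2200 Ω
  C: Z = 1/(jωC) = -j/(ω·C) = 0 - j352.1 Ω
Step 3 — Series combination: Z_total = R + C = 2200 - j352.1 Ω = 2228∠-9.1° Ω.
Step 4 — Source phasor: V = 12∠134.2° V = -8.366 + j8.603 V.
Step 5 — Current: I = V / Z = -0.004318 + j0.003219 A = 0.005386∠143.3° A.
Step 6 — Complex power: S = V·I* = 0.06382 - j0.01021 VA.
Step 7 — Real power: P = Re(S) = 0.06382 W.
Step 8 — Reactive power: Q = Im(S) = -0.01021 VAR.
Step 9 — Apparent power: |S| = 0.06463 VA.
Step 10 — Power factor: PF = P/|S| = 0.9874 (leading).

(a) P = 0.06382 W  (b) Q = -0.01021 VAR  (c) S = 0.06463 VA  (d) PF = 0.9874 (leading)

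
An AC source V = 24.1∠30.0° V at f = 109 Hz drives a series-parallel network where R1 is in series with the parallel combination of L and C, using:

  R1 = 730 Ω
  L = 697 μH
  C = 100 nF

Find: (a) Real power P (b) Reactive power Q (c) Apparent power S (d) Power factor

Step 1 — Angular frequency: ω = 2π·f = 2π·109 = 684.9 rad/s.
Step 2 — Component impedances:
  R1: Z = R = 730 Ω
  L: Z = jωL = j·684.9·0.000697 = 0 + j0.4774 Ω
  C: Z = 1/(jωC) = -j/(ω·C) = 0 - j1.46e+04 Ω
Step 3 — Parallel branch: L || C = 1/(1/L + 1/C) = 0 + j0.4774 Ω.
Step 4 — Series with R1: Z_total = R1 + (L || C) = 730 + j0.4774 Ω = 730∠0.0° Ω.
Step 5 — Source phasor: V = 24.1∠30.0° V = 20.87 + j12.05 V.
Step 6 — Current: I = V / Z = 0.0286 + j0.01649 A = 0.03301∠30.0° A.
Step 7 — Complex power: S = V·I* = 0.7956 + j0.0005203 VA.
Step 8 — Real power: P = Re(S) = 0.7956 W.
Step 9 — Reactive power: Q = Im(S) = 0.0005203 VAR.
Step 10 — Apparent power: |S| = 0.7956 VA.
Step 11 — Power factor: PF = P/|S| = 1 (lagging).

(a) P = 0.7956 W  (b) Q = 0.0005203 VAR  (c) S = 0.7956 VA  (d) PF = 1 (lagging)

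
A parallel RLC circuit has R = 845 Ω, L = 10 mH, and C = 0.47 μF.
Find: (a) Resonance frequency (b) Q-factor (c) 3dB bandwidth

Step 1 — Resonance: ω₀ = 1/√(LC) = 1/√(0.01·4.7e-07) = 1.459e+04 rad/s.
Step 2 — f₀ = ω₀/(2π) = 2322 Hz.
Step 3 — Parallel Q: Q = R/(ω₀L) = 845/(1.459e+04·0.01) = 5.793.
Step 4 — Bandwidth: Δω = ω₀/Q = 2518 rad/s; BW = Δω/(2π) = 400.7 Hz.

(a) f₀ = 2322 Hz  (b) Q = 5.793  (c) BW = 400.7 Hz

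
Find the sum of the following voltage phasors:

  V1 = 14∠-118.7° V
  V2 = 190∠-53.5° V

Step 1 — Convert each phasor to rectangular form:
  V1 = 14·(cos(-118.7°) + j·sin(-118.7°)) = -6.723 - j12.28 V
  V2 = 190·(cos(-53.5°) + j·sin(-53.5°)) = 113 - j152.7 V
Step 2 — Sum components: V_total = 106.3 - j165 V.
Step 3 — Convert to polar: |V_total| = 196.3 V, ∠V_total = -57.2°.

V_total = 196.3∠-57.2° V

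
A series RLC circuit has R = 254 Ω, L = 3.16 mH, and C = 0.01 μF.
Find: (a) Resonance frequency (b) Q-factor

Step 1 — Resonance condition Im(Z)=0 gives ω₀ = 1/√(LC).
Step 2 — ω₀ = 1/√(0.00316·1e-08) = 1.779e+05 rad/s.
Step 3 — f₀ = ω₀/(2π) = 2.831e+04 Hz.
Step 4 — Series Q: Q = ω₀L/R = 1.779e+05·0.00316/254 = 2.213.

(a) f₀ = 2.831e+04 Hz  (b) Q = 2.213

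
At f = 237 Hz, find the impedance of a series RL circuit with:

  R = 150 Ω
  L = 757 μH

Step 1 — Angular frequency: ω = 2π·f = 2π·237 = 1489 rad/s.
Step 2 — Component impedances:
  R: Z = R = 150 Ω
  L: Z = jωL = j·1489·0.000757 = 0 + j1.127 Ω
Step 3 — Series combination: Z_total = R + L = 150 + j1.127 Ω = 150∠0.4° Ω.

Z = 150 + j1.127 Ω = 150∠0.4° Ω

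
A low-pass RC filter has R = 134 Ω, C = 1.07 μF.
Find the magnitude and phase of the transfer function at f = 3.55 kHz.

Step 1 — Angular frequency: ω = 2π·3550 = 2.231e+04 rad/s.
Step 2 — Transfer function: H(jω) = 1/(1 + jωRC).
Step 3 — Denominator: 1 + jωRC = 1 + j·2.231e+04·134·1.07e-06 = 1 + j3.198.
Step 4 — H = 0.08906 - j0.2848.
Step 5 — Magnitude: |H| = 0.2984 (-10.5 dB); phase: φ = -72.6°.

|H| = 0.2984 (-10.5 dB), φ = -72.6°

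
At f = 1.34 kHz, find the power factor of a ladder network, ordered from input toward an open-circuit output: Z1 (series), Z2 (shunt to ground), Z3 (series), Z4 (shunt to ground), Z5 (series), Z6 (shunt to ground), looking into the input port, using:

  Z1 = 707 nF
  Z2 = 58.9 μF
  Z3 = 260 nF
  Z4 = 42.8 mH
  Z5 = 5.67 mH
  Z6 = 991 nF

Step 1 — Angular frequency: ω = 2π·f = 2π·1340 = 8419 rad/s.
Step 2 — Component impedances:
  Z1: Z = 1/(jωC) = -j/(ω·C) = 0 - j168 Ω
  Z2: Z = 1/(jωC) = -j/(ω·C) = 0 - j2.017 Ω
  Z3: Z = 1/(jωC) = -j/(ω·C) = 0 - j456.8 Ω
  Z4: Z = jωL = j·8419·0.0428 = 0 + j360.4 Ω
  Z5: Z = jωL = j·8419·0.00567 = 0 + j47.74 Ω
  Z6: Z = 1/(jωC) = -j/(ω·C) = 0 - j119.9 Ω
Step 3 — Ladder network (open output): work backward from the far end, alternating series and parallel combinations. Z_in = 0 - j170 Ω = 170∠-90.0° Ω.
Step 4 — Power factor: PF = cos(φ) = Re(Z)/|Z| = 0/170 = 0.
Step 5 — Type: Im(Z) = -170 ⇒ leading (phase φ = -90.0°).

PF = 0 (leading, φ = -90.0°)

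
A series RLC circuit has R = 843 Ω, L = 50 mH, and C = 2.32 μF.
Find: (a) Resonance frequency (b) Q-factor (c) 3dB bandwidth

Step 1 — Resonance: ω₀ = 1/√(LC) = 1/√(0.05·2.32e-06) = 2936 rad/s.
Step 2 — f₀ = ω₀/(2π) = 467.3 Hz.
Step 3 — Series Q: Q = ω₀L/R = 2936·0.05/843 = 0.1741.
Step 4 — Bandwidth: Δω = ω₀/Q = 1.686e+04 rad/s; BW = Δω/(2π) = 2683 Hz.

(a) f₀ = 467.3 Hz  (b) Q = 0.1741  (c) BW = 2683 Hz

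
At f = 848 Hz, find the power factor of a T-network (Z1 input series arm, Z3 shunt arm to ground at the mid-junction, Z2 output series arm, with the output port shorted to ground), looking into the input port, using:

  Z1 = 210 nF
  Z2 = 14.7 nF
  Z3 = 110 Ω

Step 1 — Angular frequency: ω = 2π·f = 2π·848 = 5328 rad/s.
Step 2 — Component impedances:
  Z1: Z = 1/(jωC) = -j/(ω·C) = 0 - j893.7 Ω
  Z2: Z = 1/(jωC) = -j/(ω·C) = 0 - j1.277e+04 Ω
  Z3: Z = R = 110 Ω
Step 3 — With the output port shorted to ground, the output series arm Z2 runs from the junction to ground; the shunt arm Z3 also runs from the junction to ground. They appear in parallel: Z3 || Z2 = 110 - j0.9476 Ω.
Step 4 — Series with input arm Z1: Z_in = Z1 + (Z3 || Z2) = 110 - j894.7 Ω = 901.4∠-83.0° Ω.
Step 5 — Power factor: PF = cos(φ) = Re(Z)/|Z| = 110/901.4 = 0.122.
Step 6 — Type: Im(Z) = -894.7 ⇒ leading (phase φ = -83.0°).

PF = 0.122 (leading, φ = -83.0°)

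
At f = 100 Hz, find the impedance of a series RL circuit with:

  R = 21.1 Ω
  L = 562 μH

Step 1 — Angular frequency: ω = 2π·f = 2π·100 = 628.3 rad/s.
Step 2 — Component impedances:
  R: Z = R = 21.1 Ω
  L: Z = jωL = j·628.3·0.000562 = 0 + j0.3531 Ω
Step 3 — Series combination: Z_total = R + L = 21.1 + j0.3531 Ω = 21.1∠1.0° Ω.

Z = 21.1 + j0.3531 Ω = 21.1∠1.0° Ω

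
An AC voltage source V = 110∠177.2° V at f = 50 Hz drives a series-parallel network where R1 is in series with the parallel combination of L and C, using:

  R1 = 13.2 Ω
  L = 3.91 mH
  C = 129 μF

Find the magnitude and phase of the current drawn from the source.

Step 1 — Angular frequency: ω = 2π·f = 2π·50 = 314.2 rad/s.
Step 2 — Component impedances:
  R1: Z = R = 13.2 Ω
  L: Z = jωL = j·314.2·0.00391 = 0 + j1.228 Ω
  C: Z = 1/(jωC) = -j/(ω·C) = 0 - j24.68 Ω
Step 3 — Parallel branch: L || C = 1/(1/L + 1/C) = 0 + j1.293 Ω.
Step 4 — Series with R1: Z_total = R1 + (L || C) = 13.2 + j1.293 Ω = 13.26∠5.6° Ω.
Step 5 — Source phasor: V = 110∠177.2° V = -109.9 + j5.373 V.
Step 6 — Ohm's law: I = V / Z_total = (-109.9 + j5.373) / (13.2 + j1.293) = -8.205 + j1.211 A.
Step 7 — Convert to polar: |I| = 8.294 A, ∠I = 171.6°.

I = 8.294∠171.6° A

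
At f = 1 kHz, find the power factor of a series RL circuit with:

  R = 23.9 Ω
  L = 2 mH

Step 1 — Angular frequency: ω = 2π·f = 2π·1000 = 6283 rad/s.
Step 2 — Component impedances:
  R: Z = R = 23.9 Ω
  L: Z = jωL = j·6283·0.002 = 0 + j12.57 Ω
Step 3 — Series combination: Z_total = R + L = 23.9 + j12.57 Ω = 27∠27.7° Ω.
Step 4 — Power factor: PF = cos(φ) = Re(Z)/|Z| = 23.9/27.002 = 0.8851.
Step 5 — Type: Im(Z) = 12.57 ⇒ lagging (phase φ = 27.7°).

PF = 0.8851 (lagging, φ = 27.7°)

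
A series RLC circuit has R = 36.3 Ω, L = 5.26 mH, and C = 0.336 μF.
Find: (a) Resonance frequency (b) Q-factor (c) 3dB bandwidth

Step 1 — Resonance condition Im(Z)=0 gives ω₀ = 1/√(LC).
Step 2 — ω₀ = 1/√(0.00526·3.36e-07) = 2.379e+04 rad/s.
Step 3 — f₀ = ω₀/(2π) = 3786 Hz.
Step 4 — Series Q: Q = ω₀L/R = 2.379e+04·0.00526/36.3 = 3.447.
Step 5 — 3dB bandwidth: Δω = ω₀/Q = 6901 rad/s; BW = Δω/(2π) = 1098 Hz.

(a) f₀ = 3786 Hz  (b) Q = 3.447  (c) BW = 1098 Hz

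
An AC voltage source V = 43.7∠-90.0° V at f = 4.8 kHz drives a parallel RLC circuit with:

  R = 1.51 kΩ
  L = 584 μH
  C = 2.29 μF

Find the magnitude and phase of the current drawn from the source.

Step 1 — Angular frequency: ω = 2π·f = 2π·4800 = 3.016e+04 rad/s.
Step 2 — Component impedances:
  R: Z = R = 1510 Ω
  L: Z = jωL = j·3.016e+04·0.000584 = 0 + j17.61 Ω
  C: Z = 1/(jωC) = -j/(ω·C) = 0 - j14.48 Ω
Step 3 — Parallel combination: 1/Z_total = 1/R + 1/L + 1/C; Z_total = 4.373 - j81.14 Ω = 81.26∠-86.9° Ω.
Step 4 — Source phasor: V = 43.7∠-90.0° V = 0 - j43.7 V.
Step 5 — Ohm's law: I = V / Z_total = (0 - j43.7) / (4.373 - j81.14) = 0.537 - j0.02894 A.
Step 6 — Convert to polar: |I| = 0.5378 A, ∠I = -3.1°.

I = 0.5378∠-3.1° A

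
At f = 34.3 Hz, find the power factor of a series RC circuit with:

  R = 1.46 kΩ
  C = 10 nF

Step 1 — Angular frequency: ω = 2π·f = 2π·34.3 = 215.5 rad/s.
Step 2 — Component impedances:
  R: Z = R = 1460 Ω
  C: Z = 1/(jωC) = -j/(ω·C) = 0 - j4.64e+05 Ω
Step 3 — Series combination: Z_total = R + C = 1460 - j4.64e+05 Ω = 4.64e+05∠-89.8° Ω.
Step 4 — Power factor: PF = cos(φ) = Re(Z)/|Z| = 1460/4.6401e+05 = 0.003146.
Step 5 — Type: Im(Z) = -4.64e+05 ⇒ leading (phase φ = -89.8°).

PF = 0.003146 (leading, φ = -89.8°)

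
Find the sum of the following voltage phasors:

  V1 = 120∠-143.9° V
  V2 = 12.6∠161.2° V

Step 1 — Convert each phasor to rectangular form:
  V1 = 120·(cos(-143.9°) + j·sin(-143.9°)) = -96.96 - j70.7 V
  V2 = 12.6·(cos(161.2°) + j·sin(161.2°)) = -11.93 + j4.061 V
Step 2 — Sum components: V_total = -108.9 - j66.64 V.
Step 3 — Convert to polar: |V_total| = 127.7 V, ∠V_total = -148.5°.

V_total = 127.7∠-148.5° V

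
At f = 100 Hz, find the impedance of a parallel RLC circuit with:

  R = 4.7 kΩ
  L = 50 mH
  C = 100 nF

Step 1 — Angular frequency: ω = 2π·f = 2π·100 = 628.3 rad/s.
Step 2 — Component impedances:
  R: Z = R = 4700 Ω
  L: Z = jωL = j·628.3·0.05 = 0 + j31.42 Ω
  C: Z = 1/(jωC) = -j/(ω·C) = 0 - j1.592e+04 Ω
Step 3 — Parallel combination: 1/Z_total = 1/R + 1/L + 1/C; Z_total = 0.2108 + j31.48 Ω = 31.48∠89.6° Ω.

Z = 0.2108 + j31.48 Ω = 31.48∠89.6° Ω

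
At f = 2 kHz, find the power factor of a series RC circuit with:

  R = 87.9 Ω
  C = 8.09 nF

Step 1 — Angular frequency: ω = 2π·f = 2π·2000 = 1.257e+04 rad/s.
Step 2 — Component impedances:
  R: Z = R = 87.9 Ω
  C: Z = 1/(jωC) = -j/(ω·C) = 0 - j9837 Ω
Step 3 — Series combination: Z_total = R + C = 87.9 - j9837 Ω = 9837∠-89.5° Ω.
Step 4 — Power factor: PF = cos(φ) = Re(Z)/|Z| = 87.9/9837 = 0.008936.
Step 5 — Type: Im(Z) = -9837 ⇒ leading (phase φ = -89.5°).

PF = 0.008936 (leading, φ = -89.5°)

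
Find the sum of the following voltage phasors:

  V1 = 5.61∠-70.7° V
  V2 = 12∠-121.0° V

Step 1 — Convert each phasor to rectangular form:
  V1 = 5.61·(cos(-70.7°) + j·sin(-70.7°)) = 1.854 - j5.295 V
  V2 = 12·(cos(-121.0°) + j·sin(-121.0°)) = -6.18 - j10.29 V
Step 2 — Sum components: V_total = -4.326 - j15.58 V.
Step 3 — Convert to polar: |V_total| = 16.17 V, ∠V_total = -105.5°.

V_total = 16.17∠-105.5° V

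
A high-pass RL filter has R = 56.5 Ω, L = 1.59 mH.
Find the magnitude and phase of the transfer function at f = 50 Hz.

Step 1 — Angular frequency: ω = 2π·50 = 314.2 rad/s.
Step 2 — Transfer function: H(jω) = jωL/(R + jωL).
Step 3 — Numerator jωL = j·0.4995; denominator R + jωL = 56.5 + j0.4995.
Step 4 — H = 7.816e-05 + j0.00884.
Step 5 — Magnitude: |H| = 0.008841 (-41.1 dB); phase: φ = 89.5°.

|H| = 0.008841 (-41.1 dB), φ = 89.5°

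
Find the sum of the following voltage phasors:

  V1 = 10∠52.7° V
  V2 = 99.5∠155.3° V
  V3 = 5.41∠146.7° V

Step 1 — Convert each phasor to rectangular form:
  V1 = 10·(cos(52.7°) + j·sin(52.7°)) = 6.06 + j7.955 V
  V2 = 99.5·(cos(155.3°) + j·sin(155.3°)) = -90.4 + j41.58 V
  V3 = 5.41·(cos(146.7°) + j·sin(146.7°)) = -4.522 + j2.97 V
Step 2 — Sum components: V_total = -88.86 + j52.5 V.
Step 3 — Convert to polar: |V_total| = 103.2 V, ∠V_total = 149.4°.

V_total = 103.2∠149.4° V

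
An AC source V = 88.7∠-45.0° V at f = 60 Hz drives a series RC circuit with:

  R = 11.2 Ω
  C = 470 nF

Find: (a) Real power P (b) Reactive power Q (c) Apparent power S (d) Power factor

Step 1 — Angular frequency: ω = 2π·f = 2π·60 = 377 rad/s.
Step 2 — Component impedances:
  R: Z = R = 11.2 Ω
  C: Z = 1/(jωC) = -j/(ω·C) = 0 - j5644 Ω
Step 3 — Series combination: Z_total = R + C = 11.2 - j5644 Ω = 5644∠-89.9° Ω.
Step 4 — Source phasor: V = 88.7∠-45.0° V = 62.72 - j62.72 V.
Step 5 — Current: I = V / Z = 0.01114 + j0.01109 A = 0.01572∠44.9° A.
Step 6 — Complex power: S = V·I* = 0.002766 - j1.394 VA.
Step 7 — Real power: P = Re(S) = 0.002766 W.
Step 8 — Reactive power: Q = Im(S) = -1.394 VAR.
Step 9 — Apparent power: |S| = 1.394 VA.
Step 10 — Power factor: PF = P/|S| = 0.001984 (leading).

(a) P = 0.002766 W  (b) Q = -1.394 VAR  (c) S = 1.394 VA  (d) PF = 0.001984 (leading)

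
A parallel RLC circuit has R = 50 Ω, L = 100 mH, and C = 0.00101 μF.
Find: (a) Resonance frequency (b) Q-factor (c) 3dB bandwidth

Step 1 — Resonance: ω₀ = 1/√(LC) = 1/√(0.1·1.01e-09) = 9.95e+04 rad/s.
Step 2 — f₀ = ω₀/(2π) = 1.584e+04 Hz.
Step 3 — Parallel Q: Q = R/(ω₀L) = 50/(9.95e+04·0.1) = 0.005025.
Step 4 — Bandwidth: Δω = ω₀/Q = 1.98e+07 rad/s; BW = Δω/(2π) = 3.152e+06 Hz.

(a) f₀ = 1.584e+04 Hz  (b) Q = 0.005025  (c) BW = 3.152e+06 Hz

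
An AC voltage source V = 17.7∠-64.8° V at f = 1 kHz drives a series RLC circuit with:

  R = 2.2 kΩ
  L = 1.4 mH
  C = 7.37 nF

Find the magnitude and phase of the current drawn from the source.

Step 1 — Angular frequency: ω = 2π·f = 2π·1000 = 6283 rad/s.
Step 2 — Component impedances:
  R: Z = R = 2200 Ω
  L: Z = jωL = j·6283·0.0014 = 0 + j8.796 Ω
  C: Z = 1/(jωC) = -j/(ω·C) = 0 - j2.159e+04 Ω
Step 3 — Series combination: Z_total = R + L + C = 2200 - j2.159e+04 Ω = 2.17e+04∠-84.2° Ω.
Step 4 — Source phasor: V = 17.7∠-64.8° V = 7.536 - j16.02 V.
Step 5 — Ohm's law: I = V / Z_total = (7.536 - j16.02) / (2200 - j2.159e+04) = 0.0007695 + j0.0002707 A.
Step 6 — Convert to polar: |I| = 0.0008157 A, ∠I = 19.4°.

I = 0.0008157∠19.4° A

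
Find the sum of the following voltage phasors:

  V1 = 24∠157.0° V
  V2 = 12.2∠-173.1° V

Step 1 — Convert each phasor to rectangular form:
  V1 = 24·(cos(157.0°) + j·sin(157.0°)) = -22.09 + j9.378 V
  V2 = 12.2·(cos(-173.1°) + j·sin(-173.1°)) = -12.11 - j1.466 V
Step 2 — Sum components: V_total = -34.2 + j7.912 V.
Step 3 — Convert to polar: |V_total| = 35.11 V, ∠V_total = 167.0°.

V_total = 35.11∠167.0° V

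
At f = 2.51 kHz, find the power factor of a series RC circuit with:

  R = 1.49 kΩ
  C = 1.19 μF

Step 1 — Angular frequency: ω = 2π·f = 2π·2510 = 1.577e+04 rad/s.
Step 2 — Component impedances:
  R: Z = R = 1490 Ω
  C: Z = 1/(jωC) = -j/(ω·C) = 0 - j53.28 Ω
Step 3 — Series combination: Z_total = R + C = 1490 - j53.28 Ω = 1491∠-2.0° Ω.
Step 4 — Power factor: PF = cos(φ) = Re(Z)/|Z| = 1490/1490.95 = 0.9994.
Step 5 — Type: Im(Z) = -53.28 ⇒ leading (phase φ = -2.0°).

PF = 0.9994 (leading, φ = -2.0°)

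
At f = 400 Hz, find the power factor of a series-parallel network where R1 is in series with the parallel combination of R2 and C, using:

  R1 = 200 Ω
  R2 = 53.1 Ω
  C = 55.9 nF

Step 1 — Angular frequency: ω = 2π·f = 2π·400 = 2513 rad/s.
Step 2 — Component impedances:
  R1: Z = R = 200 Ω
  R2: Z = R = 53.1 Ω
  C: Z = 1/(jωC) = -j/(ω·C) = 0 - j7118 Ω
Step 3 — Parallel branch: R2 || C = 1/(1/R2 + 1/C) = 53.1 - j0.3961 Ω.
Step 4 — Series with R1: Z_total = R1 + (R2 || C) = 253.1 - j0.3961 Ω = 253.1∠-0.1° Ω.
Step 5 — Power factor: PF = cos(φ) = Re(Z)/|Z| = 253.1/253.1 = 1.
Step 6 — Type: Im(Z) = -0.3961 ⇒ leading (phase φ = -0.1°).

PF = 1 (leading, φ = -0.1°)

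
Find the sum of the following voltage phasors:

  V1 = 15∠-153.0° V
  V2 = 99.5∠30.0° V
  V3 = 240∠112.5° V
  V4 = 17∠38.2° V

Step 1 — Convert each phasor to rectangular form:
  V1 = 15·(cos(-153.0°) + j·sin(-153.0°)) = -13.37 - j6.81 V
  V2 = 99.5·(cos(30.0°) + j·sin(30.0°)) = 86.17 + j49.75 V
  V3 = 240·(cos(112.5°) + j·sin(112.5°)) = -91.84 + j221.7 V
  V4 = 17·(cos(38.2°) + j·sin(38.2°)) = 13.36 + j10.51 V
Step 2 — Sum components: V_total = -5.68 + j275.2 V.
Step 3 — Convert to polar: |V_total| = 275.2 V, ∠V_total = 91.2°.

V_total = 275.2∠91.2° V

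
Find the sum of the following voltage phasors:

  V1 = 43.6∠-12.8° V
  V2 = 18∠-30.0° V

Step 1 — Convert each phasor to rectangular form:
  V1 = 43.6·(cos(-12.8°) + j·sin(-12.8°)) = 42.52 - j9.66 V
  V2 = 18·(cos(-30.0°) + j·sin(-30.0°)) = 15.59 - j9 V
Step 2 — Sum components: V_total = 58.1 - j18.66 V.
Step 3 — Convert to polar: |V_total| = 61.03 V, ∠V_total = -17.8°.

V_total = 61.03∠-17.8° V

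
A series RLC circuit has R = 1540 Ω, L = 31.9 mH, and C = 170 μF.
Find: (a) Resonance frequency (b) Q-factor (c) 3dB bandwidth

Step 1 — Resonance: ω₀ = 1/√(LC) = 1/√(0.0319·0.00017) = 429.4 rad/s.
Step 2 — f₀ = ω₀/(2π) = 68.34 Hz.
Step 3 — Series Q: Q = ω₀L/R = 429.4·0.0319/1540 = 0.008895.
Step 4 — Bandwidth: Δω = ω₀/Q = 4.828e+04 rad/s; BW = Δω/(2π) = 7683 Hz.

(a) f₀ = 68.34 Hz  (b) Q = 0.008895  (c) BW = 7683 Hz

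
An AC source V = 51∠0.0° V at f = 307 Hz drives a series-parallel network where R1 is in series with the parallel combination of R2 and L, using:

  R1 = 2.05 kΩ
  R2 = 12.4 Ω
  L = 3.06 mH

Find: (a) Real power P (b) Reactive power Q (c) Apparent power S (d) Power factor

Step 1 — Angular frequency: ω = 2π·f = 2π·307 = 1929 rad/s.
Step 2 — Component impedances:
  R1: Z = R = 2050 Ω
  R2: Z = R = 12.4 Ω
  L: Z = jωL = j·1929·0.00306 = 0 + j5.903 Ω
Step 3 — Parallel branch: R2 || L = 1/(1/R2 + 1/L) = 2.291 + j4.812 Ω.
Step 4 — Series with R1: Z_total = R1 + (R2 || L) = 2052 + j4.812 Ω = 2052∠0.1° Ω.
Step 5 — Source phasor: V = 51∠0.0° V = 51 V.
Step 6 — Current: I = V / Z = 0.02485 - j5.827e-05 A = 0.02485∠-0.1° A.
Step 7 — Complex power: S = V·I* = 1.267 + j0.002972 VA.
Step 8 — Real power: P = Re(S) = 1.267 W.
Step 9 — Reactive power: Q = Im(S) = 0.002972 VAR.
Step 10 — Apparent power: |S| = 1.267 VA.
Step 11 — Power factor: PF = P/|S| = 1 (lagging).

(a) P = 1.267 W  (b) Q = 0.002972 VAR  (c) S = 1.267 VA  (d) PF = 1 (lagging)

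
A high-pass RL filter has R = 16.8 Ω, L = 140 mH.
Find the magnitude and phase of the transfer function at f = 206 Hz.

Step 1 — Angular frequency: ω = 2π·206 = 1294 rad/s.
Step 2 — Transfer function: H(jω) = jωL/(R + jωL).
Step 3 — Numerator jωL = j·181.2; denominator R + jωL = 16.8 + j181.2.
Step 4 — H = 0.9915 + j0.09192.
Step 5 — Magnitude: |H| = 0.9957 (-0.0 dB); phase: φ = 5.3°.

|H| = 0.9957 (-0.0 dB), φ = 5.3°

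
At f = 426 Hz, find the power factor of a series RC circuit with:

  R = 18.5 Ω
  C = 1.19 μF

Step 1 — Angular frequency: ω = 2π·f = 2π·426 = 2677 rad/s.
Step 2 — Component impedances:
  R: Z = R = 18.5 Ω
  C: Z = 1/(jωC) = -j/(ω·C) = 0 - j314 Ω
Step 3 — Series combination: Z_total = R + C = 18.5 - j314 Ω = 314.5∠-86.6° Ω.
Step 4 — Power factor: PF = cos(φ) = Re(Z)/|Z| = 18.5/314.5 = 0.05882.
Step 5 — Type: Im(Z) = -314 ⇒ leading (phase φ = -86.6°).

PF = 0.05882 (leading, φ = -86.6°)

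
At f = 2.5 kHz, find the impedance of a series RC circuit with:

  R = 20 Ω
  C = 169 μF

Step 1 — Angular frequency: ω = 2π·f = 2π·2500 = 1.571e+04 rad/s.
Step 2 — Component impedances:
  R: Z = R = 20 Ω
  C: Z = 1/(jωC) = -j/(ω·C) = 0 - j0.3767 Ω
Step 3 — Series combination: Z_total = R + C = 20 - j0.3767 Ω = 20∠-1.1° Ω.

Z = 20 - j0.3767 Ω = 20∠-1.1° Ω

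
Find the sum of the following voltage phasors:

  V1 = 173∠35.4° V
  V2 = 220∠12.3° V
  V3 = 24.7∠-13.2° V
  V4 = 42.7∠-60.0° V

Step 1 — Convert each phasor to rectangular form:
  V1 = 173·(cos(35.4°) + j·sin(35.4°)) = 141 + j100.2 V
  V2 = 220·(cos(12.3°) + j·sin(12.3°)) = 215 + j46.87 V
  V3 = 24.7·(cos(-13.2°) + j·sin(-13.2°)) = 24.05 - j5.64 V
  V4 = 42.7·(cos(-60.0°) + j·sin(-60.0°)) = 21.35 - j36.98 V
Step 2 — Sum components: V_total = 401.4 + j104.5 V.
Step 3 — Convert to polar: |V_total| = 414.7 V, ∠V_total = 14.6°.

V_total = 414.7∠14.6° V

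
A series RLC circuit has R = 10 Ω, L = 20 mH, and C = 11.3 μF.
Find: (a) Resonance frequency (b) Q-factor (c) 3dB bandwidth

Step 1 — Resonance: ω₀ = 1/√(LC) = 1/√(0.02·1.13e-05) = 2104 rad/s.
Step 2 — f₀ = ω₀/(2π) = 334.8 Hz.
Step 3 — Series Q: Q = ω₀L/R = 2104·0.02/10 = 4.207.
Step 4 — Bandwidth: Δω = ω₀/Q = 500 rad/s; BW = Δω/(2π) = 79.58 Hz.

(a) f₀ = 334.8 Hz  (b) Q = 4.207  (c) BW = 79.58 Hz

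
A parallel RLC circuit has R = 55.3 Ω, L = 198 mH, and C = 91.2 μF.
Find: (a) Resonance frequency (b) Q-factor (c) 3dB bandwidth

Step 1 — Resonance: ω₀ = 1/√(LC) = 1/√(0.198·9.12e-05) = 235.3 rad/s.
Step 2 — f₀ = ω₀/(2π) = 37.45 Hz.
Step 3 — Parallel Q: Q = R/(ω₀L) = 55.3/(235.3·0.198) = 1.187.
Step 4 — Bandwidth: Δω = ω₀/Q = 198.3 rad/s; BW = Δω/(2π) = 31.56 Hz.

(a) f₀ = 37.45 Hz  (b) Q = 1.187  (c) BW = 31.56 Hz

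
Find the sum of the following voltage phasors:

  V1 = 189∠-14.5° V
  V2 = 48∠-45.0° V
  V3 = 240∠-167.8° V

Step 1 — Convert each phasor to rectangular form:
  V1 = 189·(cos(-14.5°) + j·sin(-14.5°)) = 183 - j47.32 V
  V2 = 48·(cos(-45.0°) + j·sin(-45.0°)) = 33.94 - j33.94 V
  V3 = 240·(cos(-167.8°) + j·sin(-167.8°)) = -234.6 - j50.72 V
Step 2 — Sum components: V_total = -17.66 - j132 V.
Step 3 — Convert to polar: |V_total| = 133.2 V, ∠V_total = -97.6°.

V_total = 133.2∠-97.6° V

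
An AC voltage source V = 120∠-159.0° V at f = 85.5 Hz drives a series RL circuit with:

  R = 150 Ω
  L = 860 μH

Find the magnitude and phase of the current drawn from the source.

Step 1 — Angular frequency: ω = 2π·f = 2π·85.5 = 537.2 rad/s.
Step 2 — Component impedances:
  R: Z = R = 150 Ω
  L: Z = jωL = j·537.2·0.00086 = 0 + j0.462 Ω
Step 3 — Series combination: Z_total = R + L = 150 + j0.462 Ω = 150∠0.2° Ω.
Step 4 — Source phasor: V = 120∠-159.0° V = -112 - j43 V.
Step 5 — Ohm's law: I = V / Z_total = (-112 - j43) / (150 + j0.462) = -0.7477 - j0.2844 A.
Step 6 — Convert to polar: |I| = 0.8 A, ∠I = -159.2°.

I = 0.8∠-159.2° A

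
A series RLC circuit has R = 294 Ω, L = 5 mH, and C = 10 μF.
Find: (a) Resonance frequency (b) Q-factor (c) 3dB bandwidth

Step 1 — Resonance condition Im(Z)=0 gives ω₀ = 1/√(LC).
Step 2 — ω₀ = 1/√(0.005·1e-05) = 4472 rad/s.
Step 3 — f₀ = ω₀/(2π) = 711.8 Hz.
Step 4 — Series Q: Q = ω₀L/R = 4472·0.005/294 = 0.07606.
Step 5 — 3dB bandwidth: Δω = ω₀/Q = 5.88e+04 rad/s; BW = Δω/(2π) = 9358 Hz.

(a) f₀ = 711.8 Hz  (b) Q = 0.07606  (c) BW = 9358 Hz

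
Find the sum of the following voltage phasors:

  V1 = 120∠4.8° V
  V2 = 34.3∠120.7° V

Step 1 — Convert each phasor to rectangular form:
  V1 = 120·(cos(4.8°) + j·sin(4.8°)) = 119.6 + j10.04 V
  V2 = 34.3·(cos(120.7°) + j·sin(120.7°)) = -17.51 + j29.49 V
Step 2 — Sum components: V_total = 102.1 + j39.53 V.
Step 3 — Convert to polar: |V_total| = 109.5 V, ∠V_total = 21.2°.

V_total = 109.5∠21.2° V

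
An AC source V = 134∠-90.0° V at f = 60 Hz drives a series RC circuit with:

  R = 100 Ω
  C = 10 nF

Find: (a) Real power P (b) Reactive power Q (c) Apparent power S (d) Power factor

Step 1 — Angular frequency: ω = 2π·f = 2π·60 = 377 rad/s.
Step 2 — Component impedances:
  R: Z = R = 100 Ω
  C: Z = 1/(jωC) = -j/(ω·C) = 0 - j2.653e+05 Ω
Step 3 — Series combination: Z_total = R + C = 100 - j2.653e+05 Ω = 2.653e+05∠-90.0° Ω.
Step 4 — Source phasor: V = 134∠-90.0° V = 0 - j134 V.
Step 5 — Current: I = V / Z = 0.0005052 - j1.904e-07 A = 0.0005052∠-0.0° A.
Step 6 — Complex power: S = V·I* = 2.552e-05 - j0.06769 VA.
Step 7 — Real power: P = Re(S) = 2.552e-05 W.
Step 8 — Reactive power: Q = Im(S) = -0.06769 VAR.
Step 9 — Apparent power: |S| = 0.06769 VA.
Step 10 — Power factor: PF = P/|S| = 0.000377 (leading).

(a) P = 2.552e-05 W  (b) Q = -0.06769 VAR  (c) S = 0.06769 VA  (d) PF = 0.000377 (leading)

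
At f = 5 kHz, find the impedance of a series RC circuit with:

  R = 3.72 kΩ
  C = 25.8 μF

Step 1 — Angular frequency: ω = 2π·f = 2π·5000 = 3.142e+04 rad/s.
Step 2 — Component impedances:
  R: Z = R = 3720 Ω
  C: Z = 1/(jωC) = -j/(ω·C) = 0 - j1.234 Ω
Step 3 — Series combination: Z_total = R + C = 3720 - j1.234 Ω = 3720∠-0.0° Ω.

Z = 3720 - j1.234 Ω = 3720∠-0.0° Ω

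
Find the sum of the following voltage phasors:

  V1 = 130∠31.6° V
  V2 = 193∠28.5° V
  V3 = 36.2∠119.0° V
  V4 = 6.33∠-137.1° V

Step 1 — Convert each phasor to rectangular form:
  V1 = 130·(cos(31.6°) + j·sin(31.6°)) = 110.7 + j68.12 V
  V2 = 193·(cos(28.5°) + j·sin(28.5°)) = 169.6 + j92.09 V
  V3 = 36.2·(cos(119.0°) + j·sin(119.0°)) = -17.55 + j31.66 V
  V4 = 6.33·(cos(-137.1°) + j·sin(-137.1°)) = -4.637 - j4.309 V
Step 2 — Sum components: V_total = 258.1 + j187.6 V.
Step 3 — Convert to polar: |V_total| = 319.1 V, ∠V_total = 36.0°.

V_total = 319.1∠36.0° V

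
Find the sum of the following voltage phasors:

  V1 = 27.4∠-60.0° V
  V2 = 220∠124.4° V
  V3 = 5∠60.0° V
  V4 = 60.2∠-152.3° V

Step 1 — Convert each phasor to rectangular form:
  V1 = 27.4·(cos(-60.0°) + j·sin(-60.0°)) = 13.7 - j23.73 V
  V2 = 220·(cos(124.4°) + j·sin(124.4°)) = -124.3 + j181.5 V
  V3 = 5·(cos(60.0°) + j·sin(60.0°)) = 2.5 + j4.33 V
  V4 = 60.2·(cos(-152.3°) + j·sin(-152.3°)) = -53.3 - j27.98 V
Step 2 — Sum components: V_total = -161.4 + j134.1 V.
Step 3 — Convert to polar: |V_total| = 209.9 V, ∠V_total = 140.3°.

V_total = 209.9∠140.3° V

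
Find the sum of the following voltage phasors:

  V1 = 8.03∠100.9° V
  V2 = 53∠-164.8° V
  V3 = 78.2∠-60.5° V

Step 1 — Convert each phasor to rectangular form:
  V1 = 8.03·(cos(100.9°) + j·sin(100.9°)) = -1.518 + j7.885 V
  V2 = 53·(cos(-164.8°) + j·sin(-164.8°)) = -51.15 - j13.9 V
  V3 = 78.2·(cos(-60.5°) + j·sin(-60.5°)) = 38.51 - j68.06 V
Step 2 — Sum components: V_total = -14.16 - j74.07 V.
Step 3 — Convert to polar: |V_total| = 75.41 V, ∠V_total = -100.8°.

V_total = 75.41∠-100.8° V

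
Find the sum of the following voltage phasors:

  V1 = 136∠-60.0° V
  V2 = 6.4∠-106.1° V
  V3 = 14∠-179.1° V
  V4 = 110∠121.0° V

Step 1 — Convert each phasor to rectangular form:
  V1 = 136·(cos(-60.0°) + j·sin(-60.0°)) = 68 - j117.8 V
  V2 = 6.4·(cos(-106.1°) + j·sin(-106.1°)) = -1.775 - j6.149 V
  V3 = 14·(cos(-179.1°) + j·sin(-179.1°)) = -14 - j0.2199 V
  V4 = 110·(cos(121.0°) + j·sin(121.0°)) = -56.65 + j94.29 V
Step 2 — Sum components: V_total = -4.427 - j29.86 V.
Step 3 — Convert to polar: |V_total| = 30.19 V, ∠V_total = -98.4°.

V_total = 30.19∠-98.4° V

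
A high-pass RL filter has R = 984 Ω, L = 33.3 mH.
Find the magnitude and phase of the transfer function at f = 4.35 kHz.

Step 1 — Angular frequency: ω = 2π·4350 = 2.733e+04 rad/s.
Step 2 — Transfer function: H(jω) = jωL/(R + jωL).
Step 3 — Numerator jωL = j·910.2; denominator R + jωL = 984 + j910.2.
Step 4 — H = 0.4611 + j0.4985.
Step 5 — Magnitude: |H| = 0.679 (-3.4 dB); phase: φ = 47.2°.

|H| = 0.679 (-3.4 dB), φ = 47.2°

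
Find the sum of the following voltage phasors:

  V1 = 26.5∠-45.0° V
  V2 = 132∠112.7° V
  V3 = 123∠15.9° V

Step 1 — Convert each phasor to rectangular form:
  V1 = 26.5·(cos(-45.0°) + j·sin(-45.0°)) = 18.74 - j18.74 V
  V2 = 132·(cos(112.7°) + j·sin(112.7°)) = -50.94 + j121.8 V
  V3 = 123·(cos(15.9°) + j·sin(15.9°)) = 118.3 + j33.7 V
Step 2 — Sum components: V_total = 86.09 + j136.7 V.
Step 3 — Convert to polar: |V_total| = 161.6 V, ∠V_total = 57.8°.

V_total = 161.6∠57.8° V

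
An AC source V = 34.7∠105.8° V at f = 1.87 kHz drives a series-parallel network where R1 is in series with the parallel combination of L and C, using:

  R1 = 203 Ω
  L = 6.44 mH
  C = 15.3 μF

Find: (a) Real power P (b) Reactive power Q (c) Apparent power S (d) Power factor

Step 1 — Angular frequency: ω = 2π·f = 2π·1870 = 1.175e+04 rad/s.
Step 2 — Component impedances:
  R1: Z = R = 203 Ω
  L: Z = jωL = j·1.175e+04·0.00644 = 0 + j75.67 Ω
  C: Z = 1/(jωC) = -j/(ω·C) = 0 - j5.563 Ω
Step 3 — Parallel branch: L || C = 1/(1/L + 1/C) = 0 - j6.004 Ω.
Step 4 — Series with R1: Z_total = R1 + (L || C) = 203 - j6.004 Ω = 203.1∠-1.7° Ω.
Step 5 — Source phasor: V = 34.7∠105.8° V = -9.448 + j33.39 V.
Step 6 — Current: I = V / Z = -0.05136 + j0.163 A = 0.1709∠107.5° A.
Step 7 — Complex power: S = V·I* = 5.926 - j0.1753 VA.
Step 8 — Real power: P = Re(S) = 5.926 W.
Step 9 — Reactive power: Q = Im(S) = -0.1753 VAR.
Step 10 — Apparent power: |S| = 5.929 VA.
Step 11 — Power factor: PF = P/|S| = 0.9996 (leading).

(a) P = 5.926 W  (b) Q = -0.1753 VAR  (c) S = 5.929 VA  (d) PF = 0.9996 (leading)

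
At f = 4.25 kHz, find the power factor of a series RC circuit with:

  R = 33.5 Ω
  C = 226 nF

Step 1 — Angular frequency: ω = 2π·f = 2π·4250 = 2.67e+04 rad/s.
Step 2 — Component impedances:
  R: Z = R = 33.5 Ω
  C: Z = 1/(jωC) = -j/(ω·C) = 0 - j165.7 Ω
Step 3 — Series combination: Z_total = R + C = 33.5 - j165.7 Ω = 169.1∠-78.6° Ω.
Step 4 — Power factor: PF = cos(φ) = Re(Z)/|Z| = 33.5/169.05 = 0.1982.
Step 5 — Type: Im(Z) = -165.7 ⇒ leading (phase φ = -78.6°).

PF = 0.1982 (leading, φ = -78.6°)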